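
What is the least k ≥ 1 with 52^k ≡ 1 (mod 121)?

110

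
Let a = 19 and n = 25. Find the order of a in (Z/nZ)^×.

10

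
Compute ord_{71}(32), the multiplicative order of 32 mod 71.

7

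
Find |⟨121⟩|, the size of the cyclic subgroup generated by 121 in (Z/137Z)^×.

34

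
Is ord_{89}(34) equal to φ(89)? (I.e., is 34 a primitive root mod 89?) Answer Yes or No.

No

φ(89) = 89 − 1 = 88 = 2^3 · 11.
An element g generates (Z/89Z)^× iff g^(88/q) ≢ 1 (mod 89) for each prime q ∈ {2, 11}.
34^44 ≡ 1 (mod 89)  [q = 2: ≡ 1 ✗]
34^8 ≡ 1 (mod 89)  [q = 11: ≡ 1 ✗]
Since 34^44 ≡ 1, the order of 34 divides 44 < 88, so 34 is not a primitive root.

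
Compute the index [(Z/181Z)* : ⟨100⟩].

ord(100) | φ(181) = 181 − 1 = 180 = 2^2 · 3^2 · 5.
Divisors of 180: 1, 2, 3, 4, 5, 6, 9, 10, 12, 15, 18, 20, 30, 36, 45, 60, 90, 180.
Check 100^d mod 181 for each divisor in increasing order:
100^1 ≡ 100 (mod 181)
100^2 ≡ 45 (mod 181)
100^3 ≡ 156 (mod 181)
100^4 ≡ 34 (mod 181)
100^5 ≡ 142 (mod 181)
100^6 ≡ 82 (mod 181)
100^9 ≡ 122 (mod 181)
100^10 ≡ 73 (mod 181)
100^12 ≡ 27 (mod 181)
100^15 ≡ 49 (mod 181)
100^18 ≡ 42 (mod 181)
100^20 ≡ 80 (mod 181)
100^30 ≡ 48 (mod 181)
100^36 ≡ 135 (mod 181)
100^45 ≡ 180 (mod 181)
100^60 ≡ 132 (mod 181)
100^90 ≡ 1 (mod 181) ✓
The order of 100 is 90, so the subgroup it generates has 90 elements.
Index = |(Z/181Z)^×| / |⟨100⟩| = 180 / 90 = 2.

2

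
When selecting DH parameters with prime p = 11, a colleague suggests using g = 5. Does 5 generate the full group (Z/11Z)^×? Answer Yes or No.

No

φ(11) = 11 − 1 = 10 = 2 · 5.
5 is a primitive root mod 11 iff 5^(φ(11)/q) ≢ 1 for every prime q | φ(11), i.e. q ∈ {2, 5}.
5^5 ≡ 1 (mod 11)  [q = 2: ≡ 1 ✗]
5^2 ≡ 3 (mod 11)  [q = 5: ≢ 1 ✓]
5^5 ≡ 1 shows ord(5) | 5, strictly less than φ(11); not a primitive root.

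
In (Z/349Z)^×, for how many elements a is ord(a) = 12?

4

φ(349) = 349 − 1 = 348 = 2^2 · 3 · 29.
In a cyclic group of order 348, there are φ(d) elements of order d for each divisor d of 348, and zero for non-divisors.
12 = 2^2 · 3 divides 348, and φ(12) = 4.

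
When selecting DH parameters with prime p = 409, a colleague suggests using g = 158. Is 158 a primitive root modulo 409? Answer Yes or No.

φ(409) = 409 − 1 = 408 = 2^3 · 3 · 17.
It suffices to check that the order of 158 is not a proper divisor of 408: compute 158^(408/q) for q ∈ {2, 3, 17}.
158^204 ≡ 408 (mod 409)  [q = 2: ≢ 1 ✓]
158^136 ≡ 355 (mod 409)  [q = 3: ≢ 1 ✓]
158^24 ≡ 216 (mod 409)  [q = 17: ≢ 1 ✓]
All checks pass, so 158 has order 408 and is a primitive root modulo 409.

Yes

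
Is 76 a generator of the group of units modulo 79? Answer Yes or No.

No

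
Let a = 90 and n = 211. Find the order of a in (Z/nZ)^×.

70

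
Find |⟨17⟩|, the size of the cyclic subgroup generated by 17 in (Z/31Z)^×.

By Lagrange's theorem, ord_31(17) divides φ(31) = 31 − 1 = 30 = 2 · 3 · 5.
Divisors of 30: 1, 2, 3, 5, 6, 10, 15, 30.
Compute 17^d (mod 31) for the divisors d until we hit 1:
17^1 ≡ 17
17^2 ≡ 10
17^3 ≡ 15
17^5 ≡ 26
17^6 ≡ 8
17^10 ≡ 25
17^15 ≡ 30
17^30 ≡ 1
Therefore the multiplicative order of 17 modulo 31 is 30.

30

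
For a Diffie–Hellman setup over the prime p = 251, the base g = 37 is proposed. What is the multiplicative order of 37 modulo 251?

By Lagrange's theorem, ord_251(37) divides φ(251) = 251 − 1 = 250 = 2 · 5^3.
Divisors of 250: 1, 2, 5, 10, 25, 50, 125, 250.
Test each divisor d:
37^1 ≡ 37 (mod 251)
37^2 ≡ 114 (mod 251)
37^5 ≡ 187 (mod 251)
37^10 ≡ 80 (mod 251)
37^25 ≡ 32 (mod 251)
37^50 ≡ 20 (mod 251)
37^125 ≡ 250 (mod 251)
37^250 ≡ 1 (mod 251) ✓
The smallest such exponent is 250, so the order of 37 is 250.

250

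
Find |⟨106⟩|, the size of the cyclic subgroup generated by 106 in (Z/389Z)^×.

194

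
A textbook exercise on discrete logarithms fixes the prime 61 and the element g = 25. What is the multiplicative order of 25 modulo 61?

By Lagrange's theorem, ord_61(25) divides φ(61) = 61 − 1 = 60 = 2^2 · 3 · 5.
Divisors of 60: 1, 2, 3, 4, 5, 6, 10, 12, 15, 20, 30, 60.
Test each divisor d:
25^1 ≡ 25 (mod 61)
25^2 ≡ 15 (mod 61)
25^3 ≡ 9 (mod 61)
25^4 ≡ 42 (mod 61)
25^5 ≡ 13 (mod 61)
25^6 ≡ 20 (mod 61)
25^10 ≡ 47 (mod 61)
25^12 ≡ 34 (mod 61)
25^15 ≡ 1 (mod 61) ✓
So ord_61(25) = 15.

15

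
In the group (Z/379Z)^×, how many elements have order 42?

12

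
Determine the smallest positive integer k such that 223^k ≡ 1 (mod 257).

32

Since 223 ∈ (Z/257Z)^×, its order divides φ(257) = 257 − 1 = 256 = 2^8.
Divisors of 256: 1, 2, 4, 8, 16, 32, 64, 128, 256.
Evaluate successive powers at the divisors of 256:
223^1 ≡ 223 (mod 257)
223^2 ≡ 128 (mod 257)
223^4 ≡ 193 (mod 257)
223^8 ≡ 241 (mod 257)
223^16 ≡ 256 (mod 257)
223^32 ≡ 1 (mod 257) ✓
The smallest such exponent is 32, so the order of 223 is 32.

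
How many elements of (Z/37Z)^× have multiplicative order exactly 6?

2

φ(37) = 37 − 1 = 36 = 2^2 · 3^2.
In a cyclic group of order 36, there are φ(d) elements of order d for each divisor d of 36, and zero for non-divisors.
6 = 2 · 3 divides 36, and φ(6) = 2.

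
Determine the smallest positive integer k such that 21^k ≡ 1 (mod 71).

70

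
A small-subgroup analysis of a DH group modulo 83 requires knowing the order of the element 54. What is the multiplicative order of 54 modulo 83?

By Lagrange's theorem, ord_83(54) divides φ(83) = 83 − 1 = 82 = 2 · 41.
Divisors of 82: 1, 2, 41, 82.
Test each divisor d:
54^1 ≡ 54 (mod 83)
54^2 ≡ 11 (mod 83)
54^41 ≡ 82 (mod 83)
54^82 ≡ 1 (mod 83) ✓
So ord_83(54) = 82.

82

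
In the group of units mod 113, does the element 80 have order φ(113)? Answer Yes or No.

Yes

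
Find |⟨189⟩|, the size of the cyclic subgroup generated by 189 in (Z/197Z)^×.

ord(189) | φ(197) = 197 − 1 = 196 = 2^2 · 7^2.
Divisors of 196: 1, 2, 4, 7, 14, 28, 49, 98, 196.
Check 189^d mod 197 for each divisor in increasing order:
189^1 ≡ 189
189^2 ≡ 64
189^4 ≡ 156
189^7 ≡ 110
189^14 ≡ 83
189^28 ≡ 191
189^49 ≡ 183
189^98 ≡ 196
189^196 ≡ 1
The smallest such exponent is 196, so the order of 189 is 196.

196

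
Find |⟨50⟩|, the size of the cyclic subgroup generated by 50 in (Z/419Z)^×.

The order of 50 must divide φ(419) = 419 − 1 = 418 = 2 · 11 · 19.
Divisors of 418: 1, 2, 11, 19, 22, 38, 209, 418.
Compute 50^d (mod 419) for the divisors d until we hit 1:
50^1 ≡ 50 (mod 419)
50^2 ≡ 405 (mod 419)
50^11 ≡ 220 (mod 419)
50^19 ≡ 290 (mod 419)
50^22 ≡ 215 (mod 419)
50^38 ≡ 300 (mod 419)
50^209 ≡ 418 (mod 419)
50^418 ≡ 1 (mod 419) ✓
Hence ord(50) = 418.

418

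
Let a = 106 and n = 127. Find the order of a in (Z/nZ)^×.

126

The order of 106 must divide φ(127) = 127 − 1 = 126 = 2 · 3^2 · 7.
Divisors of 126: 1, 2, 3, 6, 7, 9, 14, 18, 21, 42, 63, 126.
Compute 106^d (mod 127) for the divisors d until we hit 1:
106^1 ≡ 106 (mod 127)
106^2 ≡ 60 (mod 127)
106^3 ≡ 10 (mod 127)
106^6 ≡ 100 (mod 127)
106^7 ≡ 59 (mod 127)
106^9 ≡ 111 (mod 127)
106^14 ≡ 52 (mod 127)
106^18 ≡ 2 (mod 127)
106^21 ≡ 20 (mod 127)
106^42 ≡ 19 (mod 127)
106^63 ≡ 126 (mod 127)
106^126 ≡ 1 (mod 127) ✓
The smallest such exponent is 126, so the order of 106 is 126.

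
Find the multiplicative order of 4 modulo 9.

Since 4 ∈ (Z/9Z)^×, its order divides φ(9) = φ(3^2) = 3·(3−1) = 6 = 2 · 3.
Divisors of 6: 1, 2, 3, 6.
Evaluate successive powers at the divisors of 6:
4^1 ≡ 4 (mod 9)
4^2 ≡ 7 (mod 9)
4^3 ≡ 1 (mod 9) ✓
So ord_9(4) = 3.

3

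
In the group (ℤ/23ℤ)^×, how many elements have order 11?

10

φ(23) = 23 − 1 = 22 = 2 · 11.
(Z/23Z)^× is cyclic (|G| = 22); a cyclic group of order m has exactly φ(d) elements of each order d | m, and none otherwise.
11 | 22, and φ(11) = 11 − 1 = 10.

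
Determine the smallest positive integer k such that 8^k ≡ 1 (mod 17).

8

ord(8) | φ(17) = 17 − 1 = 16 = 2^4.
Divisors of 16: 1, 2, 4, 8, 16.
Check 8^d mod 17 for each divisor in increasing order:
8^1 ≡ 8 (mod 17)
8^2 ≡ 13 (mod 17)
8^4 ≡ 16 (mod 17)
8^8 ≡ 1 (mod 17) ✓
So ord_17(8) = 8.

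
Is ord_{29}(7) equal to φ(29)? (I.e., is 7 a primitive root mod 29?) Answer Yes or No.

No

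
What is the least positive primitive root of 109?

φ(109) = 109 − 1 = 108 = 2^2 · 3^3.
g is a primitive root iff g^(108/q) ≢ 1 (mod 109) for each prime q ∈ {2, 3}.
g = 2: 2^54 ≡ 108; 2^36 ≡ 1 — hits 1, so not a primitive root.
g = 3: 3^54 ≡ 1 — hits 1, so not a primitive root.
g = 4: 4^54 ≡ 1 — hits 1, so not a primitive root.
g = 5: 5^54 ≡ 1 — hits 1, so not a primitive root.
g = 6: 6^54 ≡ 108; 6^36 ≡ 63 — none is 1, so 6 is a primitive root.
So 6 is the smallest generator of (Z/109Z)^×.

6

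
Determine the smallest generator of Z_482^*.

7

φ(482) = φ(2)·φ(241) = 1·240 = 240 = 2^4 · 3 · 5.
g is a primitive root iff g^(240/q) ≢ 1 (mod 482) for each prime q ∈ {2, 3, 5}.
g = 2: gcd(2, 482) = 2 > 1, not a unit — skip.
g = 3: 3^120 ≡ 1 — hits 1, so not a primitive root.
g = 4: gcd(4, 482) = 2 > 1, not a unit — skip.
g = 5: 5^120 ≡ 1 — hits 1, so not a primitive root.
g = 6: gcd(6, 482) = 2 > 1, not a unit — skip.
g = 7: 7^120 ≡ 481; 7^80 ≡ 15; 7^48 ≡ 91 — none is 1, so 7 is a primitive root.
Hence the least primitive root of 482 is 7.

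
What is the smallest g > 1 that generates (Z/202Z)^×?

φ(202) = φ(2)·φ(101) = 1·100 = 100 = 2^2 · 5^2.
Test candidates g = 2, 3, … against the prime factors q ∈ {2, 5} of φ(202): g is a generator iff g^(100/q) ≢ 1 for every such q.
g = 2: gcd(2, 202) = 2 > 1, not a unit — skip.
g = 3: 3^50 ≡ 201; 3^20 ≡ 185 — none is 1, so 3 is a primitive root.
Hence the least primitive root of 202 is 3.

3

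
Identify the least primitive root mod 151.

φ(151) = 151 − 1 = 150 = 2 · 3 · 5^2.
g is a primitive root iff g^(150/q) ≢ 1 (mod 151) for each prime q ∈ {2, 3, 5}.
g = 2: 2^75 ≡ 1 — hits 1, so not a primitive root.
g = 3: 3^75 ≡ 150; 3^50 ≡ 1 — hits 1, so not a primitive root.
g = 4: 4^75 ≡ 1 — hits 1, so not a primitive root.
g = 5: 5^75 ≡ 1 — hits 1, so not a primitive root.
g = 6: 6^75 ≡ 150; 6^50 ≡ 32; 6^30 ≡ 59 — none is 1, so 6 is a primitive root.
The smallest primitive root modulo 151 is 6.

6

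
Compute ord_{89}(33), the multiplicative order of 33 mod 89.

88

By Lagrange's theorem, ord_89(33) divides φ(89) = 89 − 1 = 88 = 2^3 · 11.
Divisors of 88: 1, 2, 4, 8, 11, 22, 44, 88.
Compute 33^d (mod 89) for the divisors d until we hit 1:
33^1 ≡ 33 (mod 89)
33^2 ≡ 21 (mod 89)
33^4 ≡ 85 (mod 89)
33^8 ≡ 16 (mod 89)
33^11 ≡ 52 (mod 89)
33^22 ≡ 34 (mod 89)
33^44 ≡ 88 (mod 89)
33^88 ≡ 1 (mod 89) ✓
Therefore the multiplicative order of 33 modulo 89 is 88.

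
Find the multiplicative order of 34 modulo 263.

131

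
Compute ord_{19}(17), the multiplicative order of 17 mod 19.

9

ord(17) | φ(19) = 19 − 1 = 18 = 2 · 3^2.
Divisors of 18: 1, 2, 3, 6, 9, 18.
Test each divisor d:
17^1 ≡ 17 (mod 19)
17^2 ≡ 4 (mod 19)
17^3 ≡ 11 (mod 19)
17^6 ≡ 7 (mod 19)
17^9 ≡ 1 (mod 19) ✓
Hence ord(17) = 9.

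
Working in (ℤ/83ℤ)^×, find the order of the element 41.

41

ord(41) | φ(83) = 83 − 1 = 82 = 2 · 41.
Divisors of 82: 1, 2, 41, 82.
Check 41^d mod 83 for each divisor in increasing order:
41^1 ≡ 41 (mod 83)
41^2 ≡ 21 (mod 83)
41^41 ≡ 1 (mod 83) ✓
The smallest such exponent is 41, so the order of 41 is 41.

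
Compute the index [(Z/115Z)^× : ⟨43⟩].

The order of 43 must divide φ(115) = φ(5·23) = (5−1)·(23−1) = 4·22 = 88 = 2^3 · 11.
Divisors of 88: 1, 2, 4, 8, 11, 22, 44, 88.
Test each divisor d:
43^1 ≡ 43 (mod 115)
43^2 ≡ 9 (mod 115)
43^4 ≡ 81 (mod 115)
43^8 ≡ 6 (mod 115)
43^11 ≡ 22 (mod 115)
43^22 ≡ 24 (mod 115)
43^44 ≡ 1 (mod 115) ✓
Thus |⟨43⟩| = ord(43) = 44.
The index is φ(115) / ord(43) = 88 / 44 = 2.

2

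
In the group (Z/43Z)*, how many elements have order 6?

2

φ(43) = 43 − 1 = 42 = 2 · 3 · 7.
Since (Z/43Z)^× is cyclic of order 42, the number of elements of order d is φ(d) when d | 42 and 0 otherwise.
6 = 2 · 3 divides 42, and φ(6) = 2.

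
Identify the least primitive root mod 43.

3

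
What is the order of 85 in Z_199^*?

ord(85) | φ(199) = 199 − 1 = 198 = 2 · 3^2 · 11.
Divisors of 198: 1, 2, 3, 6, 9, 11, 18, 22, 33, 66, 99, 198.
Compute 85^d (mod 199) for the divisors d until we hit 1:
85^1 ≡ 85 (mod 199)
85^2 ≡ 61 (mod 199)
85^3 ≡ 11 (mod 199)
85^6 ≡ 121 (mod 199)
85^9 ≡ 137 (mod 199)
85^11 ≡ 198 (mod 199)
85^18 ≡ 63 (mod 199)
85^22 ≡ 1 (mod 199) ✓
The smallest such exponent is 22, so the order of 85 is 22.

22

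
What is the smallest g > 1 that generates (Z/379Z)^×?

φ(379) = 379 − 1 = 378 = 2 · 3^3 · 7.
Test candidates g = 2, 3, … against the prime factors q ∈ {2, 3, 7} of φ(379): g is a generator iff g^(378/q) ≢ 1 for every such q.
g = 2: 2^189 ≡ 378; 2^126 ≡ 327; 2^54 ≡ 125 — none is 1, so 2 is a primitive root.
Hence the least primitive root of 379 is 2.

2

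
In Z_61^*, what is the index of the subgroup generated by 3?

6

ord(3) | φ(61) = 61 − 1 = 60 = 2^2 · 3 · 5.
Divisors of 60: 1, 2, 3, 4, 5, 6, 10, 12, 15, 20, 30, 60.
Test each divisor d:
3^1 ≡ 3 (mod 61)
3^2 ≡ 9 (mod 61)
3^3 ≡ 27 (mod 61)
3^4 ≡ 20 (mod 61)
3^5 ≡ 60 (mod 61)
3^6 ≡ 58 (mod 61)
3^10 ≡ 1 (mod 61) ✓
So ord_61(3) = 10, hence |⟨3⟩| = 10.
The index is φ(61) / ord(3) = 60 / 10 = 6.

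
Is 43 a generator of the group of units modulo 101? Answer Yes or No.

No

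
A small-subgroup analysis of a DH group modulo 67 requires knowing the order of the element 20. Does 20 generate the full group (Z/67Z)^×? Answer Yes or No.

Yes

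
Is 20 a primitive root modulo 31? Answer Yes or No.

φ(31) = 31 − 1 = 30 = 2 · 3 · 5.
An element g generates (Z/31Z)^× iff g^(30/q) ≢ 1 (mod 31) for each prime q ∈ {2, 3, 5}.
20^15 ≡ 1 (mod 31)  [q = 2: ≡ 1 ✗]
20^10 ≡ 5 (mod 31)  [q = 3: ≢ 1 ✓]
20^6 ≡ 4 (mod 31)  [q = 5: ≢ 1 ✓]
Since 20^15 ≡ 1, the order of 20 divides 15 < 30, so 20 is not a primitive root.

No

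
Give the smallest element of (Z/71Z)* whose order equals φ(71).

7

φ(71) = 71 − 1 = 70 = 2 · 5 · 7.
g is a primitive root iff g^(70/q) ≢ 1 (mod 71) for each prime q ∈ {2, 5, 7}.
g = 2: 2^35 ≡ 1 — hits 1, so not a primitive root.
g = 3: 3^35 ≡ 1 — hits 1, so not a primitive root.
g = 4: 4^35 ≡ 1 — hits 1, so not a primitive root.
g = 5: 5^35 ≡ 1 — hits 1, so not a primitive root.
g = 6: 6^35 ≡ 1 — hits 1, so not a primitive root.
g = 7: 7^35 ≡ 70; 7^14 ≡ 54; 7^10 ≡ 45 — none is 1, so 7 is a primitive root.
So 7 is the smallest generator of (Z/71Z)^×.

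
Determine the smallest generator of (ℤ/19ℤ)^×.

2

φ(19) = 19 − 1 = 18 = 2 · 3^2.
Test candidates g = 2, 3, … against the prime factors q ∈ {2, 3} of φ(19): g is a generator iff g^(18/q) ≢ 1 for every such q.
g = 2: 2^9 ≡ 18; 2^6 ≡ 7 — none is 1, so 2 is a primitive root.
The smallest primitive root modulo 19 is 2.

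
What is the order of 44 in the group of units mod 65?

4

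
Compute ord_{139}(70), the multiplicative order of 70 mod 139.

138

ord(70) | φ(139) = 139 − 1 = 138 = 2 · 3 · 23.
Divisors of 138: 1, 2, 3, 6, 23, 46, 69, 138.
Evaluate successive powers at the divisors of 138:
70^1 ≡ 70 (mod 139)
70^2 ≡ 35 (mod 139)
70^3 ≡ 87 (mod 139)
70^6 ≡ 63 (mod 139)
70^23 ≡ 43 (mod 139)
70^46 ≡ 42 (mod 139)
70^69 ≡ 138 (mod 139)
70^138 ≡ 1 (mod 139) ✓
So ord_139(70) = 138.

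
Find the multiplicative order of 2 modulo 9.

6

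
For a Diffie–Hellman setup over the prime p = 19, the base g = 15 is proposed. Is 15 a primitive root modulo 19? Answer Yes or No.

Yes

φ(19) = 19 − 1 = 18 = 2 · 3^2.
15 is a primitive root mod 19 iff 15^(φ(19)/q) ≢ 1 for every prime q | φ(19), i.e. q ∈ {2, 3}.
15^9 ≡ 18 (mod 19)  [q = 2: ≢ 1 ✓]
15^6 ≡ 11 (mod 19)  [q = 3: ≢ 1 ✓]
Every test exponent gives a nontrivial residue, hence 15 generates the full group.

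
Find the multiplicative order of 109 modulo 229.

ord(109) | φ(229) = 229 − 1 = 228 = 2^2 · 3 · 19.
Divisors of 228: 1, 2, 3, 4, 6, 12, 19, 38, 57, 76, 114, 228.
Check 109^d mod 229 for each divisor in increasing order:
109^1 ≡ 109 (mod 229)
109^2 ≡ 202 (mod 229)
109^3 ≡ 34 (mod 229)
109^4 ≡ 42 (mod 229)
109^6 ≡ 11 (mod 229)
109^12 ≡ 121 (mod 229)
109^19 ≡ 122 (mod 229)
109^38 ≡ 228 (mod 229)
109^57 ≡ 107 (mod 229)
109^76 ≡ 1 (mod 229) ✓
So ord_229(109) = 76.

76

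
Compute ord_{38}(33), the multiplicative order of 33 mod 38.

18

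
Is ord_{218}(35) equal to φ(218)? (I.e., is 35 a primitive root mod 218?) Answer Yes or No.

φ(218) = φ(2)·φ(109) = 1·108 = 108 = 2^2 · 3^3.
An element g generates (Z/218Z)^× iff g^(108/q) ≢ 1 (mod 218) for each prime q ∈ {2, 3}.
35^54 ≡ 1 (mod 218)  [q = 2: ≡ 1 ✗]
35^36 ≡ 45 (mod 218)  [q = 3: ≢ 1 ✓]
35^54 ≡ 1 shows ord(35) | 54, strictly less than φ(218); not a primitive root.

No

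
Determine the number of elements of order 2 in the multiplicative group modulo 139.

φ(139) = 139 − 1 = 138 = 2 · 3 · 23.
Since (Z/139Z)^× is cyclic of order 138, the number of elements of order d is φ(d) when d | 138 and 0 otherwise.
2 | 138, and φ(2) = 2 − 1 = 1.

1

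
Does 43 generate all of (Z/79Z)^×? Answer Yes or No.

Yes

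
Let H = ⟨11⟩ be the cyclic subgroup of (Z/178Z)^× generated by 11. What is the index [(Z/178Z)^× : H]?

4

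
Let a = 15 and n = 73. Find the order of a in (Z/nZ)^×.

72

ord(15) | φ(73) = 73 − 1 = 72 = 2^3 · 3^2.
Divisors of 72: 1, 2, 3, 4, 6, 8, 9, 12, 18, 24, 36, 72.
Test each divisor d:
15^1 ≡ 15 (mod 73)
15^2 ≡ 6 (mod 73)
15^3 ≡ 17 (mod 73)
15^4 ≡ 36 (mod 73)
15^6 ≡ 70 (mod 73)
15^8 ≡ 55 (mod 73)
15^9 ≡ 22 (mod 73)
15^12 ≡ 9 (mod 73)
15^18 ≡ 46 (mod 73)
15^24 ≡ 8 (mod 73)
15^36 ≡ 72 (mod 73)
15^72 ≡ 1 (mod 73) ✓
Therefore the multiplicative order of 15 modulo 73 is 72.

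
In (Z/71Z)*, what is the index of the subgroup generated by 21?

Since 21 ∈ (Z/71Z)^×, its order divides φ(71) = 71 − 1 = 70 = 2 · 5 · 7.
Divisors of 70: 1, 2, 5, 7, 10, 14, 35, 70.
Test each divisor d:
21^1 ≡ 21
21^2 ≡ 15
21^5 ≡ 39
21^7 ≡ 17
21^10 ≡ 30
21^14 ≡ 5
21^35 ≡ 70
21^70 ≡ 1
So ord_71(21) = 70, hence |⟨21⟩| = 70.
[(Z/71Z)^× : ⟨21⟩] = 70/70 = 1.

1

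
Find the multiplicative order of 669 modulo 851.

198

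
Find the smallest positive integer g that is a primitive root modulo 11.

2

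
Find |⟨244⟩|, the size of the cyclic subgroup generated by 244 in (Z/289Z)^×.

272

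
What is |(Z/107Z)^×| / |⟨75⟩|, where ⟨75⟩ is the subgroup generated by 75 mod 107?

2

By Lagrange's theorem, ord_107(75) divides φ(107) = 107 − 1 = 106 = 2 · 53.
Divisors of 106: 1, 2, 53, 106.
Evaluate successive powers at the divisors of 106:
75^1 ≡ 75
75^2 ≡ 61
75^53 ≡ 1
The order of 75 is 53, so the subgroup it generates has 53 elements.
[(Z/107Z)^× : ⟨75⟩] = 106/53 = 2.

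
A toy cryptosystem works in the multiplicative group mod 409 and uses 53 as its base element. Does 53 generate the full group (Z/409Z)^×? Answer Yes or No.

φ(409) = 409 − 1 = 408 = 2^3 · 3 · 17.
An element g generates (Z/409Z)^× iff g^(408/q) ≢ 1 (mod 409) for each prime q ∈ {2, 3, 17}.
53^204 ≡ 1 (mod 409)  [q = 2: ≡ 1 ✗]
53^136 ≡ 53 (mod 409)  [q = 3: ≢ 1 ✓]
53^24 ≡ 1 (mod 409)  [q = 17: ≡ 1 ✗]
The check at q = 2 fails, so 53 generates a proper subgroup.

No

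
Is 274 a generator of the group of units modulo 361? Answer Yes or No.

No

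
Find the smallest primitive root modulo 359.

7

φ(359) = 359 − 1 = 358 = 2 · 179.
Test candidates g = 2, 3, … against the prime factors q ∈ {2, 179} of φ(359): g is a generator iff g^(358/q) ≢ 1 for every such q.
g = 2: 2^179 ≡ 1 — hits 1, so not a primitive root.
g = 3: 3^179 ≡ 1 — hits 1, so not a primitive root.
g = 4: 4^179 ≡ 1 — hits 1, so not a primitive root.
g = 5: 5^179 ≡ 1 — hits 1, so not a primitive root.
g = 6: 6^179 ≡ 1 — hits 1, so not a primitive root.
g = 7: 7^179 ≡ 358; 7^2 ≡ 49 — none is 1, so 7 is a primitive root.
The smallest primitive root modulo 359 is 7.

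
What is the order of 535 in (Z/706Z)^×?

44

By Lagrange's theorem, ord_706(535) divides φ(706) = φ(2)·φ(353) = 1·352 = 352 = 2^5 · 11.
Divisors of 352: 1, 2, 4, 8, 11, 16, 22, 32, 44, 88, 176, 352.
Test each divisor d:
535^1 ≡ 535 (mod 706)
535^2 ≡ 295 (mod 706)
535^4 ≡ 187 (mod 706)
535^8 ≡ 375 (mod 706)
535^11 ≡ 395 (mod 706)
535^16 ≡ 131 (mod 706)
535^22 ≡ 705 (mod 706)
535^32 ≡ 217 (mod 706)
535^44 ≡ 1 (mod 706) ✓
Hence ord(535) = 44.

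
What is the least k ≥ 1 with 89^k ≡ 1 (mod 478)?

238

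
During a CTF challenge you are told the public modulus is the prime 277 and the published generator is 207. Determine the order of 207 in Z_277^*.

The order of 207 must divide φ(277) = 277 − 1 = 276 = 2^2 · 3 · 23.
Divisors of 276: 1, 2, 3, 4, 6, 12, 23, 46, 69, 92, 138, 276.
Test each divisor d:
207^1 ≡ 207 (mod 277)
207^2 ≡ 191 (mod 277)
207^3 ≡ 203 (mod 277)
207^4 ≡ 194 (mod 277)
207^6 ≡ 213 (mod 277)
207^12 ≡ 218 (mod 277)
207^23 ≡ 160 (mod 277)
207^46 ≡ 116 (mod 277)
207^69 ≡ 1 (mod 277) ✓
The smallest such exponent is 69, so the order of 207 is 69.

69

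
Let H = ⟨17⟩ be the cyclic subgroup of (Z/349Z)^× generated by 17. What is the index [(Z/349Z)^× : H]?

6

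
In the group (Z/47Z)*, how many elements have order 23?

22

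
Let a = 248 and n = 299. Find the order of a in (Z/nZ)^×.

The order of 248 must divide φ(299) = φ(13·23) = (13−1)·(23−1) = 12·22 = 264 = 2^3 · 3 · 11.
Divisors of 264: 1, 2, 3, 4, 6, 8, 11, 12, 22, 24, 33, 44, 66, 88, 132, 264.
Evaluate successive powers at the divisors of 264:
248^1 ≡ 248 (mod 299)
248^2 ≡ 209 (mod 299)
248^3 ≡ 105 (mod 299)
248^4 ≡ 27 (mod 299)
248^6 ≡ 261 (mod 299)
248^8 ≡ 131 (mod 299)
248^11 ≡ 1 (mod 299) ✓
Hence ord(248) = 11.

11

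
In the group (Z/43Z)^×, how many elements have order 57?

0

φ(43) = 43 − 1 = 42 = 2 · 3 · 7.
(Z/43Z)^× is cyclic (|G| = 42); a cyclic group of order m has exactly φ(d) elements of each order d | m, and none otherwise.
Since 57 ∤ 42, the count is 0.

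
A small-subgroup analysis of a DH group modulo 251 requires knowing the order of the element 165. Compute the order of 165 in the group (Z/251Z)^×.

Since 165 ∈ (Z/251Z)^×, its order divides φ(251) = 251 − 1 = 250 = 2 · 5^3.
Divisors of 250: 1, 2, 5, 10, 25, 50, 125, 250.
Evaluate successive powers at the divisors of 250:
165^1 ≡ 165 (mod 251)
165^2 ≡ 117 (mod 251)
165^5 ≡ 187 (mod 251)
165^10 ≡ 80 (mod 251)
165^25 ≡ 32 (mod 251)
165^50 ≡ 20 (mod 251)
165^125 ≡ 250 (mod 251)
165^250 ≡ 1 (mod 251) ✓
Therefore the multiplicative order of 165 modulo 251 is 250.

250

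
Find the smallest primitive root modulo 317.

2

φ(317) = 317 − 1 = 316 = 2^2 · 79.
g is a primitive root iff g^(316/q) ≢ 1 (mod 317) for each prime q ∈ {2, 79}.
g = 2: 2^158 ≡ 316; 2^4 ≡ 16 — none is 1, so 2 is a primitive root.
So 2 is the smallest generator of (Z/317Z)^×.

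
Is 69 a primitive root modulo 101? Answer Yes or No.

No

φ(101) = 101 − 1 = 100 = 2^2 · 5^2.
Test 69^(100/q) mod 101 for each prime factor q of 100:
69^50 ≡ 100 (mod 101)  [q = 2: ≢ 1 ✓]
69^20 ≡ 1 (mod 101)  [q = 5: ≡ 1 ✗]
69^20 ≡ 1 shows ord(69) | 20, strictly less than φ(101); not a primitive root.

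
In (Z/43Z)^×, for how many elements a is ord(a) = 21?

φ(43) = 43 − 1 = 42 = 2 · 3 · 7.
In a cyclic group of order 42, there are φ(d) elements of order d for each divisor d of 42, and zero for non-divisors.
21 = 3 · 7 divides 42, and φ(21) = 12.

12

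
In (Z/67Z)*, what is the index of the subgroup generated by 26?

The order of 26 must divide φ(67) = 67 − 1 = 66 = 2 · 3 · 11.
Divisors of 66: 1, 2, 3, 6, 11, 22, 33, 66.
Test each divisor d:
26^1 ≡ 26 (mod 67)
26^2 ≡ 6 (mod 67)
26^3 ≡ 22 (mod 67)
26^6 ≡ 15 (mod 67)
26^11 ≡ 37 (mod 67)
26^22 ≡ 29 (mod 67)
26^33 ≡ 1 (mod 67) ✓
The order of 26 is 33, so the subgroup it generates has 33 elements.
[(Z/67Z)^× : ⟨26⟩] = 66/33 = 2.

2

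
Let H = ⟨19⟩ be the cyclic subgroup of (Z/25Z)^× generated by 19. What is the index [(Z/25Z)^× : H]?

The order of 19 must divide φ(25) = φ(5^2) = 5·(5−1) = 20 = 2^2 · 5.
Divisors of 20: 1, 2, 4, 5, 10, 20.
Test each divisor d:
19^1 ≡ 19 (mod 25)
19^2 ≡ 11 (mod 25)
19^4 ≡ 21 (mod 25)
19^5 ≡ 24 (mod 25)
19^10 ≡ 1 (mod 25) ✓
So ord_25(19) = 10, hence |⟨19⟩| = 10.
Index = |(Z/25Z)^×| / |⟨19⟩| = 20 / 10 = 2.

2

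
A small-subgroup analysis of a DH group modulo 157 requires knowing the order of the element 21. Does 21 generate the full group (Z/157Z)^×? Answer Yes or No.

φ(157) = 157 − 1 = 156 = 2^2 · 3 · 13.
Test 21^(156/q) mod 157 for each prime factor q of 156:
21^78 ≡ 156 (mod 157)  [q = 2: ≢ 1 ✓]
21^52 ≡ 12 (mod 157)  [q = 3: ≢ 1 ✓]
21^12 ≡ 16 (mod 157)  [q = 13: ≢ 1 ✓]
All checks pass, so 21 has order 156 and is a primitive root modulo 157.

Yes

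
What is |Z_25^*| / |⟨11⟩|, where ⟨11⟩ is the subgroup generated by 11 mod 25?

4

Since 11 ∈ (Z/25Z)^×, its order divides φ(25) = φ(5^2) = 5·(5−1) = 20 = 2^2 · 5.
Divisors of 20: 1, 2, 4, 5, 10, 20.
Check 11^d mod 25 for each divisor in increasing order:
11^1 ≡ 11 (mod 25)
11^2 ≡ 21 (mod 25)
11^4 ≡ 16 (mod 25)
11^5 ≡ 1 (mod 25) ✓
The order of 11 is 5, so the subgroup it generates has 5 elements.
The index is φ(25) / ord(11) = 20 / 5 = 4.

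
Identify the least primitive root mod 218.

11

φ(218) = φ(2)·φ(109) = 1·108 = 108 = 2^2 · 3^3.
Test candidates g = 2, 3, … against the prime factors q ∈ {2, 3} of φ(218): g is a generator iff g^(108/q) ≢ 1 for every such q.
g = 2: gcd(2, 218) = 2 > 1, not a unit — skip.
g = 3: 3^54 ≡ 1 — hits 1, so not a primitive root.
g = 4: gcd(4, 218) = 2 > 1, not a unit — skip.
g = 5: 5^54 ≡ 1 — hits 1, so not a primitive root.
g = 6: gcd(6, 218) = 2 > 1, not a unit — skip.
g = 7: 7^54 ≡ 1 — hits 1, so not a primitive root.
g = 8: gcd(8, 218) = 2 > 1, not a unit — skip.
g = 9: 9^54 ≡ 1 — hits 1, so not a primitive root.
g = 10: gcd(10, 218) = 2 > 1, not a unit — skip.
g = 11: 11^54 ≡ 217; 11^36 ≡ 45 — none is 1, so 11 is a primitive root.
The smallest primitive root modulo 218 is 11.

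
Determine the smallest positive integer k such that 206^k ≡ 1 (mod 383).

191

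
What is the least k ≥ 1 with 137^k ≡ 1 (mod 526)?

131

Since 137 ∈ (Z/526Z)^×, its order divides φ(526) = φ(2)·φ(263) = 1·262 = 262 = 2 · 131.
Divisors of 262: 1, 2, 131, 262.
Compute 137^d (mod 526) for the divisors d until we hit 1:
137^1 ≡ 137
137^2 ≡ 359
137^131 ≡ 1
Therefore the multiplicative order of 137 modulo 526 is 131.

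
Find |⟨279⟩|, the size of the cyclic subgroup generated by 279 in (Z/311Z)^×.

62

ord(279) | φ(311) = 311 − 1 = 310 = 2 · 5 · 31.
Divisors of 310: 1, 2, 5, 10, 31, 62, 155, 310.
Compute 279^d (mod 311) for the divisors d until we hit 1:
279^1 ≡ 279
279^2 ≡ 91
279^5 ≡ 291
279^10 ≡ 89
279^31 ≡ 310
279^62 ≡ 1
Therefore the multiplicative order of 279 modulo 311 is 62.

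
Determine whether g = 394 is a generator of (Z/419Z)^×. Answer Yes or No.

Yes

φ(419) = 419 − 1 = 418 = 2 · 11 · 19.
An element g generates (Z/419Z)^× iff g^(418/q) ≢ 1 (mod 419) for each prime q ∈ {2, 11, 19}.
394^209 ≡ 418 (mod 419)  [q = 2: ≢ 1 ✓]
394^38 ≡ 169 (mod 419)  [q = 11: ≢ 1 ✓]
394^22 ≡ 329 (mod 419)  [q = 19: ≢ 1 ✓]
None equal 1, so ord_419(394) = 418: 394 is a primitive root.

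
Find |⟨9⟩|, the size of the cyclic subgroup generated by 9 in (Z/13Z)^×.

By Lagrange's theorem, ord_13(9) divides φ(13) = 13 − 1 = 12 = 2^2 · 3.
Divisors of 12: 1, 2, 3, 4, 6, 12.
Compute 9^d (mod 13) for the divisors d until we hit 1:
9^1 ≡ 9 (mod 13)
9^2 ≡ 3 (mod 13)
9^3 ≡ 1 (mod 13) ✓
Therefore the multiplicative order of 9 modulo 13 is 3.

3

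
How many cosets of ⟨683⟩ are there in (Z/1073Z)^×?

4

By Lagrange's theorem, ord_1073(683) divides φ(1073) = φ(29·37) = (29−1)·(37−1) = 28·36 = 1008 = 2^4 · 3^2 · 7.
Divisors of 1008: 1, 2, 3, 4, 6, 7, 8, 9, 12, 14, 16, 18, 21, 24, 28, 36, 42, 48, 56, 63, 72, 84, 112, 126, 144, 168, 252, 336, 504, 1008.
Compute 683^d (mod 1073) for the divisors d until we hit 1:
683^1 ≡ 683 (mod 1073)
683^2 ≡ 807 (mod 1073)
683^3 ≡ 732 (mod 1073)
683^4 ≡ 1011 (mod 1073)
683^6 ≡ 397 (mod 1073)
683^7 ≡ 755 (mod 1073)
683^8 ≡ 625 (mod 1073)
683^9 ≡ 894 (mod 1073)
683^12 ≡ 951 (mod 1073)
683^14 ≡ 262 (mod 1073)
683^16 ≡ 53 (mod 1073)
683^18 ≡ 924 (mod 1073)
683^21 ≡ 378 (mod 1073)
683^24 ≡ 935 (mod 1073)
683^28 ≡ 1045 (mod 1073)
683^36 ≡ 741 (mod 1073)
683^42 ≡ 175 (mod 1073)
683^48 ≡ 803 (mod 1073)
683^56 ≡ 784 (mod 1073)
683^63 ≡ 697 (mod 1073)
683^72 ≡ 778 (mod 1073)
683^84 ≡ 581 (mod 1073)
683^112 ≡ 900 (mod 1073)
683^126 ≡ 813 (mod 1073)
683^144 ≡ 112 (mod 1073)
683^168 ≡ 639 (mod 1073)
683^252 ≡ 1 (mod 1073) ✓
Thus |⟨683⟩| = ord(683) = 252.
The index is φ(1073) / ord(683) = 1008 / 252 = 4.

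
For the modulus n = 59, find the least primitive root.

2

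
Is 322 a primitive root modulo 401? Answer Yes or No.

φ(401) = 401 − 1 = 400 = 2^4 · 5^2.
322 is a primitive root mod 401 iff 322^(φ(401)/q) ≢ 1 for every prime q | φ(401), i.e. q ∈ {2, 5}.
322^200 ≡ 400 (mod 401)  [q = 2: ≢ 1 ✓]
322^80 ≡ 39 (mod 401)  [q = 5: ≢ 1 ✓]
All checks pass, so 322 has order 400 and is a primitive root modulo 401.

Yes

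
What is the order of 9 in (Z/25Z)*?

10

ord(9) | φ(25) = φ(5^2) = 5·(5−1) = 20 = 2^2 · 5.
Divisors of 20: 1, 2, 4, 5, 10, 20.
Evaluate successive powers at the divisors of 20:
9^1 ≡ 9 (mod 25)
9^2 ≡ 6 (mod 25)
9^4 ≡ 11 (mod 25)
9^5 ≡ 24 (mod 25)
9^10 ≡ 1 (mod 25) ✓
The smallest such exponent is 10, so the order of 9 is 10.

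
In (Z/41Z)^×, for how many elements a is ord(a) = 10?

4

φ(41) = 41 − 1 = 40 = 2^3 · 5.
In a cyclic group of order 40, there are φ(d) elements of order d for each divisor d of 40, and zero for non-divisors.
10 = 2 · 5 divides 40, and φ(10) = 4.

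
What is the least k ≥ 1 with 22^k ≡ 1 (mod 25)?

20

Since 22 ∈ (Z/25Z)^×, its order divides φ(25) = φ(5^2) = 5·(5−1) = 20 = 2^2 · 5.
Divisors of 20: 1, 2, 4, 5, 10, 20.
Compute 22^d (mod 25) for the divisors d until we hit 1:
22^1 ≡ 22
22^2 ≡ 9
22^4 ≡ 6
22^5 ≡ 7
22^10 ≡ 24
22^20 ≡ 1
Hence ord(22) = 20.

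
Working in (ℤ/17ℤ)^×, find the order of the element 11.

16

ord(11) | φ(17) = 17 − 1 = 16 = 2^4.
Divisors of 16: 1, 2, 4, 8, 16.
Check 11^d mod 17 for each divisor in increasing order:
11^1 ≡ 11
11^2 ≡ 2
11^4 ≡ 4
11^8 ≡ 16
11^16 ≡ 1
Hence ord(11) = 16.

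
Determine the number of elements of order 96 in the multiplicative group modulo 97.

32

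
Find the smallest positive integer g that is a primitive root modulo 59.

2

φ(59) = 59 − 1 = 58 = 2 · 29.
Test candidates g = 2, 3, … against the prime factors q ∈ {2, 29} of φ(59): g is a generator iff g^(58/q) ≢ 1 for every such q.
g = 2: 2^29 ≡ 58; 2^2 ≡ 4 — none is 1, so 2 is a primitive root.
So 2 is the smallest generator of (Z/59Z)^×.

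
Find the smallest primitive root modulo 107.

2

φ(107) = 107 − 1 = 106 = 2 · 53.
Test candidates g = 2, 3, … against the prime factors q ∈ {2, 53} of φ(107): g is a generator iff g^(106/q) ≢ 1 for every such q.
g = 2: 2^53 ≡ 106; 2^2 ≡ 4 — none is 1, so 2 is a primitive root.
So 2 is the smallest generator of (Z/107Z)^×.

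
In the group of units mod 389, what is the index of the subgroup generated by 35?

4

ord(35) | φ(389) = 389 − 1 = 388 = 2^2 · 97.
Divisors of 388: 1, 2, 4, 97, 194, 388.
Compute 35^d (mod 389) for the divisors d until we hit 1:
35^1 ≡ 35 (mod 389)
35^2 ≡ 58 (mod 389)
35^4 ≡ 252 (mod 389)
35^97 ≡ 1 (mod 389) ✓
The order of 35 is 97, so the subgroup it generates has 97 elements.
Index = |(Z/389Z)^×| / |⟨35⟩| = 388 / 97 = 4.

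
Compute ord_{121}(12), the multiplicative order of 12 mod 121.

11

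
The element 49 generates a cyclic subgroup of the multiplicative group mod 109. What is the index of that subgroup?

4

The order of 49 must divide φ(109) = 109 − 1 = 108 = 2^2 · 3^3.
Divisors of 108: 1, 2, 3, 4, 6, 9, 12, 18, 27, 36, 54, 108.
Test each divisor d:
49^1 ≡ 49
49^2 ≡ 3
49^3 ≡ 38
49^4 ≡ 9
49^6 ≡ 27
49^9 ≡ 45
49^12 ≡ 75
49^18 ≡ 63
49^27 ≡ 1
The order of 49 is 27, so the subgroup it generates has 27 elements.
Index = |(Z/109Z)^×| / |⟨49⟩| = 108 / 27 = 4.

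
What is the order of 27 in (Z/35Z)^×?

By Lagrange's theorem, ord_35(27) divides φ(35) = φ(5·7) = (5−1)·(7−1) = 4·6 = 24 = 2^3 · 3.
Divisors of 24: 1, 2, 3, 4, 6, 8, 12, 24.
Check 27^d mod 35 for each divisor in increasing order:
27^1 ≡ 27 (mod 35)
27^2 ≡ 29 (mod 35)
27^3 ≡ 13 (mod 35)
27^4 ≡ 1 (mod 35) ✓
Hence ord(27) = 4.

4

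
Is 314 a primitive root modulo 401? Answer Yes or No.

Yes

φ(401) = 401 − 1 = 400 = 2^4 · 5^2.
Test 314^(400/q) mod 401 for each prime factor q of 400:
314^200 ≡ 400 (mod 401)  [q = 2: ≢ 1 ✓]
314^80 ≡ 72 (mod 401)  [q = 5: ≢ 1 ✓]
All checks pass, so 314 has order 400 and is a primitive root modulo 401.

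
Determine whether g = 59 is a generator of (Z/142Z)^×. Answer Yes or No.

Yes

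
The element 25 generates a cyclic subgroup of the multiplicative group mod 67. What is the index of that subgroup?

6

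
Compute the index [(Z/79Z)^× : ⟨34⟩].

ord(34) | φ(79) = 79 − 1 = 78 = 2 · 3 · 13.
Divisors of 78: 1, 2, 3, 6, 13, 26, 39, 78.
Check 34^d mod 79 for each divisor in increasing order:
34^1 ≡ 34
34^2 ≡ 50
34^3 ≡ 41
34^6 ≡ 22
34^13 ≡ 24
34^26 ≡ 23
34^39 ≡ 78
34^78 ≡ 1
Thus |⟨34⟩| = ord(34) = 78.
The index is φ(79) / ord(34) = 78 / 78 = 1.

1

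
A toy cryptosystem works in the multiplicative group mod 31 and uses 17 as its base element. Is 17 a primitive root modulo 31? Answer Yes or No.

φ(31) = 31 − 1 = 30 = 2 · 3 · 5.
It suffices to check that the order of 17 is not a proper divisor of 30: compute 17^(30/q) for q ∈ {2, 3, 5}.
17^15 ≡ 30 (mod 31)  [q = 2: ≢ 1 ✓]
17^10 ≡ 25 (mod 31)  [q = 3: ≢ 1 ✓]
17^6 ≡ 8 (mod 31)  [q = 5: ≢ 1 ✓]
None equal 1, so ord_31(17) = 30: 17 is a primitive root.

Yes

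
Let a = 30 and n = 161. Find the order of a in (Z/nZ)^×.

66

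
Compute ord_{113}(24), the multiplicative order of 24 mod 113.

Since 24 ∈ (Z/113Z)^×, its order divides φ(113) = 113 − 1 = 112 = 2^4 · 7.
Divisors of 112: 1, 2, 4, 7, 8, 14, 16, 28, 56, 112.
Compute 24^d (mod 113) for the divisors d until we hit 1:
24^1 ≡ 24 (mod 113)
24^2 ≡ 11 (mod 113)
24^4 ≡ 8 (mod 113)
24^7 ≡ 78 (mod 113)
24^8 ≡ 64 (mod 113)
24^14 ≡ 95 (mod 113)
24^16 ≡ 28 (mod 113)
24^28 ≡ 98 (mod 113)
24^56 ≡ 112 (mod 113)
24^112 ≡ 1 (mod 113) ✓
Therefore the multiplicative order of 24 modulo 113 is 112.

112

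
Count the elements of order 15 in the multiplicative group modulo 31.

φ(31) = 31 − 1 = 30 = 2 · 3 · 5.
(Z/31Z)^× is cyclic (|G| = 30); a cyclic group of order m has exactly φ(d) elements of each order d | m, and none otherwise.
15 = 3 · 5 divides 30, and φ(15) = 8.

8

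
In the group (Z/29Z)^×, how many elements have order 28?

φ(29) = 29 − 1 = 28 = 2^2 · 7.
Since (Z/29Z)^× is cyclic of order 28, the number of elements of order d is φ(d) when d | 28 and 0 otherwise.
28 = 2^2 · 7 divides 28, and φ(28) = 12.

12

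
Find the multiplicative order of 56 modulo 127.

By Lagrange's theorem, ord_127(56) divides φ(127) = 127 − 1 = 126 = 2 · 3^2 · 7.
Divisors of 126: 1, 2, 3, 6, 7, 9, 14, 18, 21, 42, 63, 126.
Check 56^d mod 127 for each divisor in increasing order:
56^1 ≡ 56 (mod 127)
56^2 ≡ 88 (mod 127)
56^3 ≡ 102 (mod 127)
56^6 ≡ 117 (mod 127)
56^7 ≡ 75 (mod 127)
56^9 ≡ 123 (mod 127)
56^14 ≡ 37 (mod 127)
56^18 ≡ 16 (mod 127)
56^21 ≡ 108 (mod 127)
56^42 ≡ 107 (mod 127)
56^63 ≡ 126 (mod 127)
56^126 ≡ 1 (mod 127) ✓
Therefore the multiplicative order of 56 modulo 127 is 126.

126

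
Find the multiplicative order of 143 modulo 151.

10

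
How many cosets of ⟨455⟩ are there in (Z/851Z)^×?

By Lagrange's theorem, ord_851(455) divides φ(851) = φ(23·37) = (23−1)·(37−1) = 22·36 = 792 = 2^3 · 3^2 · 11.
Divisors of 792: 1, 2, 3, 4, 6, 8, 9, 11, 12, 18, 22, 24, 33, 36, 44, 66, 72, 88, 99, 132, 198, 264, 396, 792.
Evaluate successive powers at the divisors of 792:
455^1 ≡ 455
455^2 ≡ 232
455^3 ≡ 36
455^4 ≡ 211
455^6 ≡ 445
455^8 ≡ 269
455^9 ≡ 702
455^11 ≡ 323
455^12 ≡ 593
455^18 ≡ 75
455^22 ≡ 507
455^24 ≡ 186
455^33 ≡ 369
455^36 ≡ 519
455^44 ≡ 47
455^66 ≡ 1
Thus |⟨455⟩| = ord(455) = 66.
[(Z/851Z)^× : ⟨455⟩] = 792/66 = 12.

12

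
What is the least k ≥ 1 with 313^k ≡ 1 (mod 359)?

ord(313) | φ(359) = 359 − 1 = 358 = 2 · 179.
Divisors of 358: 1, 2, 179, 358.
Compute 313^d (mod 359) for the divisors d until we hit 1:
313^1 ≡ 313 (mod 359)
313^2 ≡ 321 (mod 359)
313^179 ≡ 358 (mod 359)
313^358 ≡ 1 (mod 359) ✓
Therefore the multiplicative order of 313 modulo 359 is 358.

358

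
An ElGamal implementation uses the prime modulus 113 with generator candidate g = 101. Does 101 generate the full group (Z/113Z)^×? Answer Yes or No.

φ(113) = 113 − 1 = 112 = 2^4 · 7.
101 is a primitive root mod 113 iff 101^(φ(113)/q) ≢ 1 for every prime q | φ(113), i.e. q ∈ {2, 7}.
101^56 ≡ 112 (mod 113)  [q = 2: ≢ 1 ✓]
101^16 ≡ 106 (mod 113)  [q = 7: ≢ 1 ✓]
Every test exponent gives a nontrivial residue, hence 101 generates the full group.

Yes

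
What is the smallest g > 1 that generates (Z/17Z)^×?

3

φ(17) = 17 − 1 = 16 = 2^4.
Test candidates g = 2, 3, … against the prime factors q ∈ {2} of φ(17): g is a generator iff g^(16/q) ≢ 1 for every such q.
g = 2: 2^8 ≡ 1 — hits 1, so not a primitive root.
g = 3: 3^8 ≡ 16 — none is 1, so 3 is a primitive root.
The smallest primitive root modulo 17 is 3.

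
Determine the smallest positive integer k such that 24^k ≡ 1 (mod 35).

6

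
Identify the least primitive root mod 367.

φ(367) = 367 − 1 = 366 = 2 · 3 · 61.
Test candidates g = 2, 3, … against the prime factors q ∈ {2, 3, 61} of φ(367): g is a generator iff g^(366/q) ≢ 1 for every such q.
g = 2: 2^183 ≡ 1 — hits 1, so not a primitive root.
g = 3: 3^183 ≡ 366; 3^122 ≡ 1 — hits 1, so not a primitive root.
g = 4: 4^183 ≡ 1 — hits 1, so not a primitive root.
g = 5: 5^183 ≡ 366; 5^122 ≡ 1 — hits 1, so not a primitive root.
g = 6: 6^183 ≡ 366; 6^122 ≡ 283; 6^6 ≡ 47 — none is 1, so 6 is a primitive root.
The smallest primitive root modulo 367 is 6.

6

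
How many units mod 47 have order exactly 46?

22

φ(47) = 47 − 1 = 46 = 2 · 23.
(Z/47Z)^× is cyclic (|G| = 46); a cyclic group of order m has exactly φ(d) elements of each order d | m, and none otherwise.
46 = 2 · 23 divides 46, and φ(46) = 22.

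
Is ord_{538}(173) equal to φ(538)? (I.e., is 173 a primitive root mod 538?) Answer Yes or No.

No

φ(538) = φ(2)·φ(269) = 1·268 = 268 = 2^2 · 67.
It suffices to check that the order of 173 is not a proper divisor of 268: compute 173^(268/q) for q ∈ {2, 67}.
173^134 ≡ 1 (mod 538)  [q = 2: ≡ 1 ✗]
173^4 ≡ 327 (mod 538)  [q = 67: ≢ 1 ✓]
The check at q = 2 fails, so 173 generates a proper subgroup.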